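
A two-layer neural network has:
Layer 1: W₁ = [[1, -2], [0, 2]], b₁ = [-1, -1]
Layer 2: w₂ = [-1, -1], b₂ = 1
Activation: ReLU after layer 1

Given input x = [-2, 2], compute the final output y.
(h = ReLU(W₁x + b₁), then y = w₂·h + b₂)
y = -2

Layer 1 pre-activation: z₁ = [-7, 3]
After ReLU: h = [0, 3]
Layer 2 output: y = -1×0 + -1×3 + 1 = -2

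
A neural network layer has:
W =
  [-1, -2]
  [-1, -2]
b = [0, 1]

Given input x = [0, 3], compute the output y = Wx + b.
y = [-6, -5]

Wx = [-1×0 + -2×3, -1×0 + -2×3]
   = [-6, -6]
y = Wx + b = [-6 + 0, -6 + 1] = [-6, -5]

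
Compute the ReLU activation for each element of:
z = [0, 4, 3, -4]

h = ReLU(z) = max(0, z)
h = [0, 4, 3, 0]

ReLU applied element-wise: max(0,0)=0, max(0,4)=4, max(0,3)=3, max(0,-4)=0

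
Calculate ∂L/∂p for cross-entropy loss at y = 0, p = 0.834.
∂L/∂p = 6.024

∂L/∂p = -y/p + (1-y)/(1-p) = 0 + 1/0.166 = 6.024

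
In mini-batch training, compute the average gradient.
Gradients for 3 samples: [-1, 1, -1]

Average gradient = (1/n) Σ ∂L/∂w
Average gradient = -0.3333

Average = (1/3)(-1 + 1 + -1) = -1/3 = -0.3333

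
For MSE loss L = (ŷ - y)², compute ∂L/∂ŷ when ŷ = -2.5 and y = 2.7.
∂L/∂ŷ = -10.4

∂L/∂ŷ = 2(ŷ - y) = 2(-2.5 - 2.7) = 2(-5.2) = -10.4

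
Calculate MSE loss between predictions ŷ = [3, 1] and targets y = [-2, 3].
MSE = 14.5

MSE = (1/2)((3--2)² + (1-3)²) = (1/2)(25 + 4) = 14.5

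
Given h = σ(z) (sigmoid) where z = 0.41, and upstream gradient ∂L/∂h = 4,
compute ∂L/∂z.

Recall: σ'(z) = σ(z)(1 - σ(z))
∂L/∂z = 0.9591

σ(0.41) = 0.6011
σ'(0.41) = σ(0.41)(1 - σ(0.41)) = 0.6011 × 0.3989 = 0.2398
∂L/∂z = ∂L/∂h · σ'(z) = 4 × 0.2398 = 0.9591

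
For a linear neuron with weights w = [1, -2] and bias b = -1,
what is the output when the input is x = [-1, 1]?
y = -4

y = (1)(-1) + (-2)(1) + -1 = -4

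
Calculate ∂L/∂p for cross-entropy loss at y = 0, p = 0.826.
∂L/∂p = 5.747

∂L/∂p = -y/p + (1-y)/(1-p) = 0 + 1/0.174 = 5.747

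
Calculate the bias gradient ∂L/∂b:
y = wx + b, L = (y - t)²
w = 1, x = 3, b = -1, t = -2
∂L/∂b = 8

y = wx + b = (1)(3) + -1 = 2
∂L/∂y = 2(y - t) = 2(2 - -2) = 8
∂y/∂b = 1
∂L/∂b = ∂L/∂y · ∂y/∂b = 8 × 1 = 8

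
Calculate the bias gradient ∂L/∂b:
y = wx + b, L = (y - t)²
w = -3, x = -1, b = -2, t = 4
∂L/∂b = -6

y = wx + b = (-3)(-1) + -2 = 1
∂L/∂y = 2(y - t) = 2(1 - 4) = -6
∂y/∂b = 1
∂L/∂b = ∂L/∂y · ∂y/∂b = -6 × 1 = -6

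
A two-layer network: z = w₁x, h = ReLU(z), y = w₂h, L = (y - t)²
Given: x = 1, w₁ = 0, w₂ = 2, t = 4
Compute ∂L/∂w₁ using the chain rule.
∂L/∂w₁ = 0

Forward pass:
z = w₁x = 0×1 = 0
h = ReLU(0) = 0
y = w₂h = 2×0 = 0

Backward pass:
∂L/∂y = 2(y - t) = 2(0 - 4) = -8
∂y/∂h = w₂ = 2
∂h/∂z = 0 (ReLU derivative)
∂z/∂w₁ = x = 1

∂L/∂w₁ = -8 × 2 × 0 × 1 = 0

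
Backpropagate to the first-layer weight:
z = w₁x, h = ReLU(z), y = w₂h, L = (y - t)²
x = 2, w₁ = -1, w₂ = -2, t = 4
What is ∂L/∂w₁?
∂L/∂w₁ = 0

Forward pass:
z = w₁x = -1×2 = -2
h = ReLU(-2) = 0
y = w₂h = -2×0 = 0

Backward pass:
∂L/∂y = 2(y - t) = 2(0 - 4) = -8
∂y/∂h = w₂ = -2
∂h/∂z = 0 (ReLU derivative)
∂z/∂w₁ = x = 2

∂L/∂w₁ = -8 × -2 × 0 × 2 = 0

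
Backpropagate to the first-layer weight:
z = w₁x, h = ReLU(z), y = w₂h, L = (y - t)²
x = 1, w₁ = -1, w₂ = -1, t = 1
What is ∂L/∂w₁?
∂L/∂w₁ = 0

Forward pass:
z = w₁x = -1×1 = -1
h = ReLU(-1) = 0
y = w₂h = -1×0 = 0

Backward pass:
∂L/∂y = 2(y - t) = 2(0 - 1) = -2
∂y/∂h = w₂ = -1
∂h/∂z = 0 (ReLU derivative)
∂z/∂w₁ = x = 1

∂L/∂w₁ = -2 × -1 × 0 × 1 = 0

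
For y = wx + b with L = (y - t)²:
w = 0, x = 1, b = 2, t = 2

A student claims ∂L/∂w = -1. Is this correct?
Incorrect

y = (0)(1) + 2 = 2
∂L/∂y = 2(y - t) = 2(2 - 2) = 0
∂y/∂w = x = 1
∂L/∂w = 0 × 1 = 0

Claimed value: -1
Incorrect: The correct gradient is 0.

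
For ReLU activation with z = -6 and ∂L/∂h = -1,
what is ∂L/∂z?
∂L/∂z = 0

h = ReLU(-6) = 0
Since z < 0: ∂h/∂z = 0
∂L/∂z = ∂L/∂h · ∂h/∂z = -1 × 0 = 0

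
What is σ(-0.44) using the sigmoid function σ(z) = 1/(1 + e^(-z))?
0.3917

sigmoid(-0.44) = 1/(1 + e^(0.44)) = 1/(1 + 1.553) = 0.3917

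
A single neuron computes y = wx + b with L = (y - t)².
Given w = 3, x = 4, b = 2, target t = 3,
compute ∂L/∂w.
∂L/∂w = 88

y = wx + b = (3)(4) + 2 = 14
∂L/∂y = 2(y - t) = 2(14 - 3) = 22
∂y/∂w = x = 4
∂L/∂w = ∂L/∂y · ∂y/∂w = 22 × 4 = 88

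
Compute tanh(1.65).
0.9289

tanh(1.65) = (e^(1.65) - e^(-1.65))/(e^(1.65) + e^(-1.65)) = 0.9289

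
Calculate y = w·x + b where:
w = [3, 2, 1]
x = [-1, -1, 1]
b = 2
y = -2

y = (3)(-1) + (2)(-1) + (1)(1) + 2 = -2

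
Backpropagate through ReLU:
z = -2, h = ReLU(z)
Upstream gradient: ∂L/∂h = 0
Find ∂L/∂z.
∂L/∂z = 0

h = ReLU(-2) = 0
Since z < 0: ∂h/∂z = 0
∂L/∂z = ∂L/∂h · ∂h/∂z = 0 × 0 = 0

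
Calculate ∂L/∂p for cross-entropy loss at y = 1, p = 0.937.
∂L/∂p = -1.067

∂L/∂p = -y/p + (1-y)/(1-p) = -1/0.937 + 0 = -1.067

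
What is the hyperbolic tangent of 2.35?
0.982

tanh(2.35) = (e^(2.35) - e^(-2.35))/(e^(2.35) + e^(-2.35)) = 0.982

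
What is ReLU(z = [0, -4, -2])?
h = [0, 0, 0]

ReLU applied element-wise: max(0,0)=0, max(0,-4)=0, max(0,-2)=0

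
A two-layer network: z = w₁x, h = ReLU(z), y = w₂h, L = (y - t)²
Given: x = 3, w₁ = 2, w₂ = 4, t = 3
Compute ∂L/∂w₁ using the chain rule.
∂L/∂w₁ = 504

Forward pass:
z = w₁x = 2×3 = 6
h = ReLU(6) = 6
y = w₂h = 4×6 = 24

Backward pass:
∂L/∂y = 2(y - t) = 2(24 - 3) = 42
∂y/∂h = w₂ = 4
∂h/∂z = 1 (ReLU derivative)
∂z/∂w₁ = x = 3

∂L/∂w₁ = 42 × 4 × 1 × 3 = 504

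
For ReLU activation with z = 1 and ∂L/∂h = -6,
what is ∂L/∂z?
∂L/∂z = -6

h = ReLU(1) = 1
Since z > 0: ∂h/∂z = 1
∂L/∂z = ∂L/∂h · ∂h/∂z = -6 × 1 = -6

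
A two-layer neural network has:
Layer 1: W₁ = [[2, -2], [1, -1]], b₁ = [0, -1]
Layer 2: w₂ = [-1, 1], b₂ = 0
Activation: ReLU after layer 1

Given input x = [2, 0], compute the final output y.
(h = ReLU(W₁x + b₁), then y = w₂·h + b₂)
y = -3

Layer 1 pre-activation: z₁ = [4, 1]
After ReLU: h = [4, 1]
Layer 2 output: y = -1×4 + 1×1 + 0 = -3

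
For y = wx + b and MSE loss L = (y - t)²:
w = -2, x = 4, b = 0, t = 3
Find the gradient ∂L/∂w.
∂L/∂w = -88

y = wx + b = (-2)(4) + 0 = -8
∂L/∂y = 2(y - t) = 2(-8 - 3) = -22
∂y/∂w = x = 4
∂L/∂w = ∂L/∂y · ∂y/∂w = -22 × 4 = -88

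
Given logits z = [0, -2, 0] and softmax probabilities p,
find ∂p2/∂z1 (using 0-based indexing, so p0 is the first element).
∂p2/∂z1 = -0.02968

p = softmax(z) = [0.4683, 0.06338, 0.4683]
p2 = 0.4683, p1 = 0.06338

∂p2/∂z1 = -p2 × p1 = -0.4683 × 0.06338 = -0.02968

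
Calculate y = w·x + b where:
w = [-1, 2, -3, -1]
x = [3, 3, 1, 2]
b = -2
y = -4

y = (-1)(3) + (2)(3) + (-3)(1) + (-1)(2) + -2 = -4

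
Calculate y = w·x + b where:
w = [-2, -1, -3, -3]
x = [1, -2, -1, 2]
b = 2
y = -1

y = (-2)(1) + (-1)(-2) + (-3)(-1) + (-3)(2) + 2 = -1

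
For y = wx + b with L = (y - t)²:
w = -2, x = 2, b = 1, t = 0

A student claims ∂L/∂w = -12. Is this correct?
Correct

y = (-2)(2) + 1 = -3
∂L/∂y = 2(y - t) = 2(-3 - 0) = -6
∂y/∂w = x = 2
∂L/∂w = -6 × 2 = -12

Claimed value: -12
Correct: The correct gradient is -12.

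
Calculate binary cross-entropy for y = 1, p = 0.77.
L = 0.2614

L = -1·log(0.77) - 0·log(0.23) = -log(0.77) = 0.2614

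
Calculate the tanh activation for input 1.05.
0.7818

tanh(1.05) = (e^(1.05) - e^(-1.05))/(e^(1.05) + e^(-1.05)) = 0.7818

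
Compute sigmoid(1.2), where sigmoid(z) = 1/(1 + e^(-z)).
0.7685

sigmoid(1.2) = 1/(1 + e^(-1.2)) = 1/(1 + 0.3012) = 0.7685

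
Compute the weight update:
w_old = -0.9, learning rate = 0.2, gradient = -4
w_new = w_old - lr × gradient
w_new = -0.1

w_new = w - η·∂L/∂w = -0.9 - 0.2×(-4) = -0.9 - (-0.8) = -0.1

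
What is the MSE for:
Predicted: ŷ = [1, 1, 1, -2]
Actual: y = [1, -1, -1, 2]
MSE = 6

MSE = (1/4)((1-1)² + (1--1)² + (1--1)² + (-2-2)²) = (1/4)(0 + 4 + 4 + 16) = 6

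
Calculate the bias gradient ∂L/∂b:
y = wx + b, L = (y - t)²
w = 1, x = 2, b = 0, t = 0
∂L/∂b = 4

y = wx + b = (1)(2) + 0 = 2
∂L/∂y = 2(y - t) = 2(2 - 0) = 4
∂y/∂b = 1
∂L/∂b = ∂L/∂y · ∂y/∂b = 4 × 1 = 4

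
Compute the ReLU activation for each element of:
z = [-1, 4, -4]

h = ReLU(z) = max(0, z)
h = [0, 4, 0]

ReLU applied element-wise: max(0,-1)=0, max(0,4)=4, max(0,-4)=0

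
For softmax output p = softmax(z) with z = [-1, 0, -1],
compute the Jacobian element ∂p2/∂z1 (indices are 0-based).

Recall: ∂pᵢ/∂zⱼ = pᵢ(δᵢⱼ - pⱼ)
∂p2/∂z1 = -0.1221

p = softmax(z) = [0.2119, 0.5761, 0.2119]
p2 = 0.2119, p1 = 0.5761

∂p2/∂z1 = -p2 × p1 = -0.2119 × 0.5761 = -0.1221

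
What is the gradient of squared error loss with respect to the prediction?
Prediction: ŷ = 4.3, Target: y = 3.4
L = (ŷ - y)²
∂L/∂ŷ = 1.8

∂L/∂ŷ = 2(ŷ - y) = 2(4.3 - 3.4) = 2(0.9) = 1.8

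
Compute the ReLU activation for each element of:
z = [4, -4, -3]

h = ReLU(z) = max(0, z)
h = [4, 0, 0]

ReLU applied element-wise: max(0,4)=4, max(0,-4)=0, max(0,-3)=0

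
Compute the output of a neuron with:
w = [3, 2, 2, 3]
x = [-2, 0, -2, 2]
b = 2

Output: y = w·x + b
y = -2

y = (3)(-2) + (2)(0) + (2)(-2) + (3)(2) + 2 = -2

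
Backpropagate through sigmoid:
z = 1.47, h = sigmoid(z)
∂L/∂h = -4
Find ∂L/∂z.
∂L/∂z = -0.608

σ(1.47) = 0.8131
σ'(1.47) = σ(1.47)(1 - σ(1.47)) = 0.8131 × 0.1869 = 0.152
∂L/∂z = ∂L/∂h · σ'(z) = -4 × 0.152 = -0.608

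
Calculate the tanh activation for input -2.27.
-0.9789

tanh(-2.27) = (e^(-2.27) - e^(2.27))/(e^(-2.27) + e^(2.27)) = -0.9789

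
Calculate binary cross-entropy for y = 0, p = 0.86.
L = 1.966

L = -0·log(0.86) - 1·log(0.14) = -log(0.14) = 1.966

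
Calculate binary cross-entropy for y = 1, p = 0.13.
L = 2.04

L = -1·log(0.13) - 0·log(0.87) = -log(0.13) = 2.04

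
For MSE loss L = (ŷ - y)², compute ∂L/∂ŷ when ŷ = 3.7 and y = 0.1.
∂L/∂ŷ = 7.2

∂L/∂ŷ = 2(ŷ - y) = 2(3.7 - 0.1) = 2(3.6) = 7.2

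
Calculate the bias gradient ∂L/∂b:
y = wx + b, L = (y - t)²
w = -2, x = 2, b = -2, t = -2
∂L/∂b = -8

y = wx + b = (-2)(2) + -2 = -6
∂L/∂y = 2(y - t) = 2(-6 - -2) = -8
∂y/∂b = 1
∂L/∂b = ∂L/∂y · ∂y/∂b = -8 × 1 = -8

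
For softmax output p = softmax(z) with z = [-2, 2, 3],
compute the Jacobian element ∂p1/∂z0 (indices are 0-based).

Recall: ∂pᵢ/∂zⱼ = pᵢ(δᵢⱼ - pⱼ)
∂p1/∂z0 = -0.001312

p = softmax(z) = [0.004902, 0.2676, 0.7275]
p1 = 0.2676, p0 = 0.004902

∂p1/∂z0 = -p1 × p0 = -0.2676 × 0.004902 = -0.001312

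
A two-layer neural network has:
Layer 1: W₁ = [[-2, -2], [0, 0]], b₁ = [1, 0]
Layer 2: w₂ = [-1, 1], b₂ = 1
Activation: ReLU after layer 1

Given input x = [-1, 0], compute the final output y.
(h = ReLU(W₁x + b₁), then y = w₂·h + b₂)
y = -2

Layer 1 pre-activation: z₁ = [3, 0]
After ReLU: h = [3, 0]
Layer 2 output: y = -1×3 + 1×0 + 1 = -2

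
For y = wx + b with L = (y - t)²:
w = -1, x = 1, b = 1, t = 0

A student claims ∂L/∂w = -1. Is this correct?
Incorrect

y = (-1)(1) + 1 = 0
∂L/∂y = 2(y - t) = 2(0 - 0) = 0
∂y/∂w = x = 1
∂L/∂w = 0 × 1 = 0

Claimed value: -1
Incorrect: The correct gradient is 0.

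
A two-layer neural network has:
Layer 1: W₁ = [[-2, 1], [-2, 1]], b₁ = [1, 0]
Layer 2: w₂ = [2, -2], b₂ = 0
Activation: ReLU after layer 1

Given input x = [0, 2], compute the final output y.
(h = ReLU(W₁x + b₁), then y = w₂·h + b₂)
y = 2

Layer 1 pre-activation: z₁ = [3, 2]
After ReLU: h = [3, 2]
Layer 2 output: y = 2×3 + -2×2 + 0 = 2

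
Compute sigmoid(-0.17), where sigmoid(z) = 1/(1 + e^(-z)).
0.4576

sigmoid(-0.17) = 1/(1 + e^(0.17)) = 1/(1 + 1.185) = 0.4576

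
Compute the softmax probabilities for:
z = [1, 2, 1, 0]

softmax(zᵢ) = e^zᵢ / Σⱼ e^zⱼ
p = [0.1966, 0.5344, 0.1966, 0.0723]

exp(z) = [2.718, 7.389, 2.718, 1]
Sum = 13.83
p = [0.1966, 0.5344, 0.1966, 0.0723]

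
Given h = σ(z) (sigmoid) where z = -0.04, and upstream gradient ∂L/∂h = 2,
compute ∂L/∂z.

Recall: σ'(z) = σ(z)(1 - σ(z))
∂L/∂z = 0.4998

σ(-0.04) = 0.49
σ'(-0.04) = σ(-0.04)(1 - σ(-0.04)) = 0.49 × 0.51 = 0.2499
∂L/∂z = ∂L/∂h · σ'(z) = 2 × 0.2499 = 0.4998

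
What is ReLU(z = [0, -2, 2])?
h = [0, 0, 2]

ReLU applied element-wise: max(0,0)=0, max(0,-2)=0, max(0,2)=2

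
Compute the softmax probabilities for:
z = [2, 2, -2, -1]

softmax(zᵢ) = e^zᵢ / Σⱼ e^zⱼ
p = [0.4835, 0.4835, 0.0089, 0.0241]

exp(z) = [7.389, 7.389, 0.1353, 0.3679]
Sum = 15.28
p = [0.4835, 0.4835, 0.0089, 0.0241]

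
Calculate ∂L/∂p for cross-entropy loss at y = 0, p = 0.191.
∂L/∂p = 1.236

∂L/∂p = -y/p + (1-y)/(1-p) = 0 + 1/0.809 = 1.236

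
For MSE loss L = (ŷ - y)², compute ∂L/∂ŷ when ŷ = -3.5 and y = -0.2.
∂L/∂ŷ = -6.6

∂L/∂ŷ = 2(ŷ - y) = 2(-3.5 - -0.2) = 2(-3.3) = -6.6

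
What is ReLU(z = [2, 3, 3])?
h = [2, 3, 3]

ReLU applied element-wise: max(0,2)=2, max(0,3)=3, max(0,3)=3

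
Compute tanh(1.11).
0.8041

tanh(1.11) = (e^(1.11) - e^(-1.11))/(e^(1.11) + e^(-1.11)) = 0.8041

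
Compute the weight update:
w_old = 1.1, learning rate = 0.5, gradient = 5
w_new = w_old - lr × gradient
w_new = -1.4

w_new = w - η·∂L/∂w = 1.1 - 0.5×(5) = 1.1 - (2.5) = -1.4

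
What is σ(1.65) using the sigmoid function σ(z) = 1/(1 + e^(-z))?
0.8389

sigmoid(1.65) = 1/(1 + e^(-1.65)) = 1/(1 + 0.192) = 0.8389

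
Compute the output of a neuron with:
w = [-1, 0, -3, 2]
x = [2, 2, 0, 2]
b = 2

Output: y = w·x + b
y = 4

y = (-1)(2) + (0)(2) + (-3)(0) + (2)(2) + 2 = 4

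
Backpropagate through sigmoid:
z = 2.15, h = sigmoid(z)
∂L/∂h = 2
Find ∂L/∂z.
∂L/∂z = 0.1869

σ(2.15) = 0.8957
σ'(2.15) = σ(2.15)(1 - σ(2.15)) = 0.8957 × 0.1043 = 0.09345
∂L/∂z = ∂L/∂h · σ'(z) = 2 × 0.09345 = 0.1869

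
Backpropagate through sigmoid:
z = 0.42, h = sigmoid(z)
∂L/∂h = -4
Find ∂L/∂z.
∂L/∂z = -0.9572

σ(0.42) = 0.6035
σ'(0.42) = σ(0.42)(1 - σ(0.42)) = 0.6035 × 0.3965 = 0.2393
∂L/∂z = ∂L/∂h · σ'(z) = -4 × 0.2393 = -0.9572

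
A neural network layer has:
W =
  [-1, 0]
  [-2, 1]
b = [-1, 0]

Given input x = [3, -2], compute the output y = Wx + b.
y = [-4, -8]

Wx = [-1×3 + 0×-2, -2×3 + 1×-2]
   = [-3, -8]
y = Wx + b = [-3 + -1, -8 + 0] = [-4, -8]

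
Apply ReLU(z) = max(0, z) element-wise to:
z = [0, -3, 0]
h = [0, 0, 0]

ReLU applied element-wise: max(0,0)=0, max(0,-3)=0, max(0,0)=0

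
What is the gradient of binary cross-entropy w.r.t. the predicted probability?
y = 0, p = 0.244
∂L/∂p = 1.323

∂L/∂p = -y/p + (1-y)/(1-p) = 0 + 1/0.756 = 1.323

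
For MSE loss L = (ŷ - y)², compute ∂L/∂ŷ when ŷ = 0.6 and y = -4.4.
∂L/∂ŷ = 10.0

∂L/∂ŷ = 2(ŷ - y) = 2(0.6 - -4.4) = 2(5.0) = 10.0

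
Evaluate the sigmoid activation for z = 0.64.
0.6548

sigmoid(0.64) = 1/(1 + e^(-0.64)) = 1/(1 + 0.5273) = 0.6548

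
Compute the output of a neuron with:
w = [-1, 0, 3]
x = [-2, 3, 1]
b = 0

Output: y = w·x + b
y = 5

y = (-1)(-2) + (0)(3) + (3)(1) + 0 = 5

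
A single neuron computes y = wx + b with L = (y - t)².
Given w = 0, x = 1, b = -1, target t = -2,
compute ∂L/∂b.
∂L/∂b = 2

y = wx + b = (0)(1) + -1 = -1
∂L/∂y = 2(y - t) = 2(-1 - -2) = 2
∂y/∂b = 1
∂L/∂b = ∂L/∂y · ∂y/∂b = 2 × 1 = 2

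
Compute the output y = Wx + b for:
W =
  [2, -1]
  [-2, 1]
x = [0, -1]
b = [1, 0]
y = [2, -1]

Wx = [2×0 + -1×-1, -2×0 + 1×-1]
   = [1, -1]
y = Wx + b = [1 + 1, -1 + 0] = [2, -1]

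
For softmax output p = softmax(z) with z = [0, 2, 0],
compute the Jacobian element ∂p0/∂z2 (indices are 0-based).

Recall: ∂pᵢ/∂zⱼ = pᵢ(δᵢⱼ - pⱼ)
∂p0/∂z2 = -0.01134

p = softmax(z) = [0.1065, 0.787, 0.1065]
p0 = 0.1065, p2 = 0.1065

∂p0/∂z2 = -p0 × p2 = -0.1065 × 0.1065 = -0.01134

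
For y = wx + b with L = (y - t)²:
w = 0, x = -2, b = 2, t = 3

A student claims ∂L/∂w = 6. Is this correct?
Incorrect

y = (0)(-2) + 2 = 2
∂L/∂y = 2(y - t) = 2(2 - 3) = -2
∂y/∂w = x = -2
∂L/∂w = -2 × -2 = 4

Claimed value: 6
Incorrect: The correct gradient is 4.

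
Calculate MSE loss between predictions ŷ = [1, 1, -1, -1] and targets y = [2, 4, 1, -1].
MSE = 3.5

MSE = (1/4)((1-2)² + (1-4)² + (-1-1)² + (-1--1)²) = (1/4)(1 + 9 + 4 + 0) = 3.5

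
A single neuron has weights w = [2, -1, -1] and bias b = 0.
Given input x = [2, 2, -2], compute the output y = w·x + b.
y = 4

y = (2)(2) + (-1)(2) + (-1)(-2) + 0 = 4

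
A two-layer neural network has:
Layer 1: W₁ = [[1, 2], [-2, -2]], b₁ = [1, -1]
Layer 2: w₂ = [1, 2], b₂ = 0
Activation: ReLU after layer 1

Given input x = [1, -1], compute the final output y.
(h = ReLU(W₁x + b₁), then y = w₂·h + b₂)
y = 0

Layer 1 pre-activation: z₁ = [0, -1]
After ReLU: h = [0, 0]
Layer 2 output: y = 1×0 + 2×0 + 0 = 0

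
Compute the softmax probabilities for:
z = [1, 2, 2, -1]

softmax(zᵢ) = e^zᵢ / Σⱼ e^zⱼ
p = [0.1522, 0.4136, 0.4136, 0.0206]

exp(z) = [2.718, 7.389, 7.389, 0.3679]
Sum = 17.86
p = [0.1522, 0.4136, 0.4136, 0.0206]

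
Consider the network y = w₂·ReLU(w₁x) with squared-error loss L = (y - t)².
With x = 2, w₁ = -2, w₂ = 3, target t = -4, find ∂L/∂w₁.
∂L/∂w₁ = 0

Forward pass:
z = w₁x = -2×2 = -4
h = ReLU(-4) = 0
y = w₂h = 3×0 = 0

Backward pass:
∂L/∂y = 2(y - t) = 2(0 - -4) = 8
∂y/∂h = w₂ = 3
∂h/∂z = 0 (ReLU derivative)
∂z/∂w₁ = x = 2

∂L/∂w₁ = 8 × 3 × 0 × 2 = 0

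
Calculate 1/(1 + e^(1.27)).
0.2193

sigmoid(-1.27) = 1/(1 + e^(1.27)) = 1/(1 + 3.561) = 0.2193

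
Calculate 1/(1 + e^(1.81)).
0.1406

sigmoid(-1.81) = 1/(1 + e^(1.81)) = 1/(1 + 6.11) = 0.1406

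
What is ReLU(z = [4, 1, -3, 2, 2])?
h = [4, 1, 0, 2, 2]

ReLU applied element-wise: max(0,4)=4, max(0,1)=1, max(0,-3)=0, max(0,2)=2, max(0,2)=2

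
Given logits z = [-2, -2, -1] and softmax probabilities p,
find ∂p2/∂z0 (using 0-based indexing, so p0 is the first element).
∂p2/∂z0 = -0.1221

p = softmax(z) = [0.2119, 0.2119, 0.5761]
p2 = 0.5761, p0 = 0.2119

∂p2/∂z0 = -p2 × p0 = -0.5761 × 0.2119 = -0.1221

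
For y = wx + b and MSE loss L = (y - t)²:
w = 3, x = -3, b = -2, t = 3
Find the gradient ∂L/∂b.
∂L/∂b = -28

y = wx + b = (3)(-3) + -2 = -11
∂L/∂y = 2(y - t) = 2(-11 - 3) = -28
∂y/∂b = 1
∂L/∂b = ∂L/∂y · ∂y/∂b = -28 × 1 = -28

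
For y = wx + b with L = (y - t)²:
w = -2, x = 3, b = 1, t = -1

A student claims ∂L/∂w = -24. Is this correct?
Correct

y = (-2)(3) + 1 = -5
∂L/∂y = 2(y - t) = 2(-5 - -1) = -8
∂y/∂w = x = 3
∂L/∂w = -8 × 3 = -24

Claimed value: -24
Correct: The correct gradient is -24.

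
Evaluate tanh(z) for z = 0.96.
0.7443

tanh(0.96) = (e^(0.96) - e^(-0.96))/(e^(0.96) + e^(-0.96)) = 0.7443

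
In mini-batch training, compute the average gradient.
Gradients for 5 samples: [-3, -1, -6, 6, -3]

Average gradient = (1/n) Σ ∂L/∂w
Average gradient = -1.4

Average = (1/5)(-3 + -1 + -6 + 6 + -3) = -7/5 = -1.4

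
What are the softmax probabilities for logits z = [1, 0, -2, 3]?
p = [0.1135, 0.0418, 0.0057, 0.839]

exp(z) = [2.718, 1, 0.1353, 20.09]
Sum = 23.94
p = [0.1135, 0.0418, 0.0057, 0.839]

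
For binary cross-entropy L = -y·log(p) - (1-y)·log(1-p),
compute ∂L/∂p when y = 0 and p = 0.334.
∂L/∂p = 1.502

∂L/∂p = -y/p + (1-y)/(1-p) = 0 + 1/0.666 = 1.502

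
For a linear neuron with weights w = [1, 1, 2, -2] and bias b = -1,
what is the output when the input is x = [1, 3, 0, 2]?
y = -1

y = (1)(1) + (1)(3) + (2)(0) + (-2)(2) + -1 = -1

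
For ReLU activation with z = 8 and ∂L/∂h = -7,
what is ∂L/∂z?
∂L/∂z = -7

h = ReLU(8) = 8
Since z > 0: ∂h/∂z = 1
∂L/∂z = ∂L/∂h · ∂h/∂z = -7 × 1 = -7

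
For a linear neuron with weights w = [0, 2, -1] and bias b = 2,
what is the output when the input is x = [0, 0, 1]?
y = 1

y = (0)(0) + (2)(0) + (-1)(1) + 2 = 1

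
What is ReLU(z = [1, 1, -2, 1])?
h = [1, 1, 0, 1]

ReLU applied element-wise: max(0,1)=1, max(0,1)=1, max(0,-2)=0, max(0,1)=1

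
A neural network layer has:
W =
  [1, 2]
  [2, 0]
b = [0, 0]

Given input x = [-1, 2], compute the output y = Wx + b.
y = [3, -2]

Wx = [1×-1 + 2×2, 2×-1 + 0×2]
   = [3, -2]
y = Wx + b = [3 + 0, -2 + 0] = [3, -2]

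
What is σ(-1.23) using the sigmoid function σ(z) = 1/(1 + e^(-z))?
0.2262

sigmoid(-1.23) = 1/(1 + e^(1.23)) = 1/(1 + 3.421) = 0.2262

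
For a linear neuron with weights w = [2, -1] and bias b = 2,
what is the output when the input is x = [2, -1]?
y = 7

y = (2)(2) + (-1)(-1) + 2 = 7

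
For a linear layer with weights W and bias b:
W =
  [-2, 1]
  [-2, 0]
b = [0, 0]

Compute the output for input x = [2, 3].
y = [-1, -4]

Wx = [-2×2 + 1×3, -2×2 + 0×3]
   = [-1, -4]
y = Wx + b = [-1 + 0, -4 + 0] = [-1, -4]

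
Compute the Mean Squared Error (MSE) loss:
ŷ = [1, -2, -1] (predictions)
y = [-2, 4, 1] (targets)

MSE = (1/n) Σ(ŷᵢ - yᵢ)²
MSE = 16.33

MSE = (1/3)((1--2)² + (-2-4)² + (-1-1)²) = (1/3)(9 + 36 + 4) = 16.33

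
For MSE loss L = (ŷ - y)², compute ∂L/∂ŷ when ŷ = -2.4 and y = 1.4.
∂L/∂ŷ = -7.6

∂L/∂ŷ = 2(ŷ - y) = 2(-2.4 - 1.4) = 2(-3.8) = -7.6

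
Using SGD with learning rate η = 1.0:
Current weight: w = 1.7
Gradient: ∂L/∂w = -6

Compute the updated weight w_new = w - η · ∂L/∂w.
w_new = 7.7

w_new = w - η·∂L/∂w = 1.7 - 1.0×(-6) = 1.7 - (-6) = 7.7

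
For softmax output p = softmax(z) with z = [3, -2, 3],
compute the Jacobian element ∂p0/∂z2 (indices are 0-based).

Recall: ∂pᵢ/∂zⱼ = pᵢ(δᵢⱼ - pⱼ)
∂p0/∂z2 = -0.2483

p = softmax(z) = [0.4983, 0.003358, 0.4983]
p0 = 0.4983, p2 = 0.4983

∂p0/∂z2 = -p0 × p2 = -0.4983 × 0.4983 = -0.2483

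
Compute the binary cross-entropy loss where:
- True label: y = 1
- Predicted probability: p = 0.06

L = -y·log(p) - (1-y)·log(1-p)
L = 2.813

L = -1·log(0.06) - 0·log(0.94) = -log(0.06) = 2.813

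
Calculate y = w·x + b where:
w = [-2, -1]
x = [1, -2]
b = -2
y = -2

y = (-2)(1) + (-1)(-2) + -2 = -2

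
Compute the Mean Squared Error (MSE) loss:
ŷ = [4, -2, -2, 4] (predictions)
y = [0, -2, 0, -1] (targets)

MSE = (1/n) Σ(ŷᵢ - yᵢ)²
MSE = 11.25

MSE = (1/4)((4-0)² + (-2--2)² + (-2-0)² + (4--1)²) = (1/4)(16 + 0 + 4 + 25) = 11.25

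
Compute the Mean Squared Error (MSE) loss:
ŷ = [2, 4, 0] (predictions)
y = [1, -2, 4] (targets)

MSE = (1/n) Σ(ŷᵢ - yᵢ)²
MSE = 17.67

MSE = (1/3)((2-1)² + (4--2)² + (0-4)²) = (1/3)(1 + 36 + 16) = 17.67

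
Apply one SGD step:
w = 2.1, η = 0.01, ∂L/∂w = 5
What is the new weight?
w_new = 2.05

w_new = w - η·∂L/∂w = 2.1 - 0.01×(5) = 2.1 - (0.05) = 2.05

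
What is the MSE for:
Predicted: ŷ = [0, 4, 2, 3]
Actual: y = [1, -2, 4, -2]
MSE = 16.5

MSE = (1/4)((0-1)² + (4--2)² + (2-4)² + (3--2)²) = (1/4)(1 + 36 + 4 + 25) = 16.5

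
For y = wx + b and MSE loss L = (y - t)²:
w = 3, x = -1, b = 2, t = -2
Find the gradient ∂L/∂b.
∂L/∂b = 2

y = wx + b = (3)(-1) + 2 = -1
∂L/∂y = 2(y - t) = 2(-1 - -2) = 2
∂y/∂b = 1
∂L/∂b = ∂L/∂y · ∂y/∂b = 2 × 1 = 2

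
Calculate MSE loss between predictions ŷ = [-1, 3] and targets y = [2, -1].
MSE = 12.5

MSE = (1/2)((-1-2)² + (3--1)²) = (1/2)(9 + 16) = 12.5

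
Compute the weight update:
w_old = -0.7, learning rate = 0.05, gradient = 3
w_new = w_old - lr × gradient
w_new = -0.85

w_new = w - η·∂L/∂w = -0.7 - 0.05×(3) = -0.7 - (0.15) = -0.85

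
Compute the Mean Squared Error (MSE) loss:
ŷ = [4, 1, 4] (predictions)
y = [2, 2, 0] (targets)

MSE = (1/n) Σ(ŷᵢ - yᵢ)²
MSE = 7

MSE = (1/3)((4-2)² + (1-2)² + (4-0)²) = (1/3)(4 + 1 + 16) = 7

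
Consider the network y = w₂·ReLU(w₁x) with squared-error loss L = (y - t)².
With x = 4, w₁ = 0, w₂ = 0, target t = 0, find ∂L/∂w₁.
∂L/∂w₁ = 0

Forward pass:
z = w₁x = 0×4 = 0
h = ReLU(0) = 0
y = w₂h = 0×0 = 0

Backward pass:
∂L/∂y = 2(y - t) = 2(0 - 0) = 0
∂y/∂h = w₂ = 0
∂h/∂z = 0 (ReLU derivative)
∂z/∂w₁ = x = 4

∂L/∂w₁ = 0 × 0 × 0 × 4 = 0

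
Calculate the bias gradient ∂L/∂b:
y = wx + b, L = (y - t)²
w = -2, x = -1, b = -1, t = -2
∂L/∂b = 6

y = wx + b = (-2)(-1) + -1 = 1
∂L/∂y = 2(y - t) = 2(1 - -2) = 6
∂y/∂b = 1
∂L/∂b = ∂L/∂y · ∂y/∂b = 6 × 1 = 6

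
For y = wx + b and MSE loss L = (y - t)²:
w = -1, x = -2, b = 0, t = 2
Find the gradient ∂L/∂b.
∂L/∂b = 0

y = wx + b = (-1)(-2) + 0 = 2
∂L/∂y = 2(y - t) = 2(2 - 2) = 0
∂y/∂b = 1
∂L/∂b = ∂L/∂y · ∂y/∂b = 0 × 1 = 0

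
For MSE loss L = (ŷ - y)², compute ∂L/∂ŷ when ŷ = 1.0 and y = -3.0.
∂L/∂ŷ = 8.0

∂L/∂ŷ = 2(ŷ - y) = 2(1.0 - -3.0) = 2(4.0) = 8.0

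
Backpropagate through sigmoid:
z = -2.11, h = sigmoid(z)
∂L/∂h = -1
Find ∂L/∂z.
∂L/∂z = -0.09644

σ(-2.11) = 0.1081
σ'(-2.11) = σ(-2.11)(1 - σ(-2.11)) = 0.1081 × 0.8919 = 0.09644
∂L/∂z = ∂L/∂h · σ'(z) = -1 × 0.09644 = -0.09644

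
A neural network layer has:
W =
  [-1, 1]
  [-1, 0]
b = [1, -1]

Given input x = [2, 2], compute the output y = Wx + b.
y = [1, -3]

Wx = [-1×2 + 1×2, -1×2 + 0×2]
   = [0, -2]
y = Wx + b = [0 + 1, -2 + -1] = [1, -3]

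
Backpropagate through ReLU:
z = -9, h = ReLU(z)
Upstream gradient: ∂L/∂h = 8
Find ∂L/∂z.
∂L/∂z = 0

h = ReLU(-9) = 0
Since z < 0: ∂h/∂z = 0
∂L/∂z = ∂L/∂h · ∂h/∂z = 8 × 0 = 0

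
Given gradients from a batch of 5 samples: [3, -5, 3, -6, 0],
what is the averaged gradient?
Average gradient = -1

Average = (1/5)(3 + -5 + 3 + -6 + 0) = -5/5 = -1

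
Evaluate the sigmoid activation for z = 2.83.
0.9443

sigmoid(2.83) = 1/(1 + e^(-2.83)) = 1/(1 + 0.05901) = 0.9443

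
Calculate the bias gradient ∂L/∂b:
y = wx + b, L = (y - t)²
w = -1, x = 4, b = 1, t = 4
∂L/∂b = -14

y = wx + b = (-1)(4) + 1 = -3
∂L/∂y = 2(y - t) = 2(-3 - 4) = -14
∂y/∂b = 1
∂L/∂b = ∂L/∂y · ∂y/∂b = -14 × 1 = -14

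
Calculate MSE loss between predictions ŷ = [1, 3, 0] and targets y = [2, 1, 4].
MSE = 7

MSE = (1/3)((1-2)² + (3-1)² + (0-4)²) = (1/3)(1 + 4 + 16) = 7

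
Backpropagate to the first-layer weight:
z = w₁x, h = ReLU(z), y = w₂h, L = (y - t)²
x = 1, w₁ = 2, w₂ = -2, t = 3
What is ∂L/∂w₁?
∂L/∂w₁ = 28

Forward pass:
z = w₁x = 2×1 = 2
h = ReLU(2) = 2
y = w₂h = -2×2 = -4

Backward pass:
∂L/∂y = 2(y - t) = 2(-4 - 3) = -14
∂y/∂h = w₂ = -2
∂h/∂z = 1 (ReLU derivative)
∂z/∂w₁ = x = 1

∂L/∂w₁ = -14 × -2 × 1 × 1 = 28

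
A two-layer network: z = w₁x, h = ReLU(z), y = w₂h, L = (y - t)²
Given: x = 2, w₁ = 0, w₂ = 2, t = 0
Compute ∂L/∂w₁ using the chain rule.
∂L/∂w₁ = 0

Forward pass:
z = w₁x = 0×2 = 0
h = ReLU(0) = 0
y = w₂h = 2×0 = 0

Backward pass:
∂L/∂y = 2(y - t) = 2(0 - 0) = 0
∂y/∂h = w₂ = 2
∂h/∂z = 0 (ReLU derivative)
∂z/∂w₁ = x = 2

∂L/∂w₁ = 0 × 2 × 0 × 2 = 0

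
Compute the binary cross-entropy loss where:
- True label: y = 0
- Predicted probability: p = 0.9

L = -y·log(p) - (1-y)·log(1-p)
L = 2.303

L = -0·log(0.9) - 1·log(0.1) = -log(0.1) = 2.303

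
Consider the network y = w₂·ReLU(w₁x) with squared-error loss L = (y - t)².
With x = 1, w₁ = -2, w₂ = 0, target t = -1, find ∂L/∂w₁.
∂L/∂w₁ = 0

Forward pass:
z = w₁x = -2×1 = -2
h = ReLU(-2) = 0
y = w₂h = 0×0 = 0

Backward pass:
∂L/∂y = 2(y - t) = 2(0 - -1) = 2
∂y/∂h = w₂ = 0
∂h/∂z = 0 (ReLU derivative)
∂z/∂w₁ = x = 1

∂L/∂w₁ = 2 × 0 × 0 × 1 = 0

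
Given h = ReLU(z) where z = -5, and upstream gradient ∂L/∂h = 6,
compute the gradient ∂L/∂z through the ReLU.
∂L/∂z = 0

h = ReLU(-5) = 0
Since z < 0: ∂h/∂z = 0
∂L/∂z = ∂L/∂h · ∂h/∂z = 6 × 0 = 0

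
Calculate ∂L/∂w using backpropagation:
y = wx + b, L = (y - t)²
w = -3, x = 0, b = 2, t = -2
∂L/∂w = 0

y = wx + b = (-3)(0) + 2 = 2
∂L/∂y = 2(y - t) = 2(2 - -2) = 8
∂y/∂w = x = 0
∂L/∂w = ∂L/∂y · ∂y/∂w = 8 × 0 = 0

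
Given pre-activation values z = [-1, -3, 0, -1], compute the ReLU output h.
h = [0, 0, 0, 0]

ReLU applied element-wise: max(0,-1)=0, max(0,-3)=0, max(0,0)=0, max(0,-1)=0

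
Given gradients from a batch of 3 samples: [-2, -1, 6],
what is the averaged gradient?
Average gradient = 1

Average = (1/3)(-2 + -1 + 6) = 3/3 = 1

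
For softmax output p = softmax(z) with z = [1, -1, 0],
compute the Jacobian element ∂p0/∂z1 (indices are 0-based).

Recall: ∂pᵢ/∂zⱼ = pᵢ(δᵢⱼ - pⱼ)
∂p0/∂z1 = -0.05989

p = softmax(z) = [0.6652, 0.09003, 0.2447]
p0 = 0.6652, p1 = 0.09003

∂p0/∂z1 = -p0 × p1 = -0.6652 × 0.09003 = -0.05989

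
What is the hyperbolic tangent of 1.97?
0.9618

tanh(1.97) = (e^(1.97) - e^(-1.97))/(e^(1.97) + e^(-1.97)) = 0.9618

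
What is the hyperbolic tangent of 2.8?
0.9926

tanh(2.8) = (e^(2.8) - e^(-2.8))/(e^(2.8) + e^(-2.8)) = 0.9926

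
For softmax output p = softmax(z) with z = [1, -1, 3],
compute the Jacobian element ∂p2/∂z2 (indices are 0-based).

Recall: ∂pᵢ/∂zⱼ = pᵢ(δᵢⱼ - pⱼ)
∂p2/∂z2 = 0.1154

p = softmax(z) = [0.1173, 0.01588, 0.8668]
p2 = 0.8668

∂p2/∂z2 = p2(1 - p2) = 0.8668 × (1 - 0.8668) = 0.1154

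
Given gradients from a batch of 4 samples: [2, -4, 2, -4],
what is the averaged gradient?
Average gradient = -1

Average = (1/4)(2 + -4 + 2 + -4) = -4/4 = -1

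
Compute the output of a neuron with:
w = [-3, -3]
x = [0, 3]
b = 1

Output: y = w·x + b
y = -8

y = (-3)(0) + (-3)(3) + 1 = -8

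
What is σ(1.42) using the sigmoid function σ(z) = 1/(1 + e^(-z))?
0.8053

sigmoid(1.42) = 1/(1 + e^(-1.42)) = 1/(1 + 0.2417) = 0.8053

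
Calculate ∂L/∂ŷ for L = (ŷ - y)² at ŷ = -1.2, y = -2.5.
∂L/∂ŷ = 2.6

∂L/∂ŷ = 2(ŷ - y) = 2(-1.2 - -2.5) = 2(1.3) = 2.6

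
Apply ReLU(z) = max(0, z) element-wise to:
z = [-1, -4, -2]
h = [0, 0, 0]

ReLU applied element-wise: max(0,-1)=0, max(0,-4)=0, max(0,-2)=0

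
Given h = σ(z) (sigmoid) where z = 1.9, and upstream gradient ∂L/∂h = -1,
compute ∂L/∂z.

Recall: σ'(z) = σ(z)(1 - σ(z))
∂L/∂z = -0.1132

σ(1.9) = 0.8699
σ'(1.9) = σ(1.9)(1 - σ(1.9)) = 0.8699 × 0.1301 = 0.1132
∂L/∂z = ∂L/∂h · σ'(z) = -1 × 0.1132 = -0.1132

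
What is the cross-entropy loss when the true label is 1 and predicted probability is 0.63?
L = 0.462

L = -1·log(0.63) - 0·log(0.37) = -log(0.63) = 0.462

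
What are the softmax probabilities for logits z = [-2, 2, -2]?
p = [0.0177, 0.9647, 0.0177]

exp(z) = [0.1353, 7.389, 0.1353]
Sum = 7.66
p = [0.0177, 0.9647, 0.0177]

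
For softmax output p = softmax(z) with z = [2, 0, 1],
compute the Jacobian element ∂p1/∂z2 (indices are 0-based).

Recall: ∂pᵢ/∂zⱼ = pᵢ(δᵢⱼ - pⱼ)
∂p1/∂z2 = -0.02203

p = softmax(z) = [0.6652, 0.09003, 0.2447]
p1 = 0.09003, p2 = 0.2447

∂p1/∂z2 = -p1 × p2 = -0.09003 × 0.2447 = -0.02203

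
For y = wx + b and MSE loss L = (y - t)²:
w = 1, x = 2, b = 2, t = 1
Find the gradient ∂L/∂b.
∂L/∂b = 6

y = wx + b = (1)(2) + 2 = 4
∂L/∂y = 2(y - t) = 2(4 - 1) = 6
∂y/∂b = 1
∂L/∂b = ∂L/∂y · ∂y/∂b = 6 × 1 = 6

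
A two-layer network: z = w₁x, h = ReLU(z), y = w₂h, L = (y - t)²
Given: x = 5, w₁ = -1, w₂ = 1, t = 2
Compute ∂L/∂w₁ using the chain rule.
∂L/∂w₁ = 0

Forward pass:
z = w₁x = -1×5 = -5
h = ReLU(-5) = 0
y = w₂h = 1×0 = 0

Backward pass:
∂L/∂y = 2(y - t) = 2(0 - 2) = -4
∂y/∂h = w₂ = 1
∂h/∂z = 0 (ReLU derivative)
∂z/∂w₁ = x = 5

∂L/∂w₁ = -4 × 1 × 0 × 5 = 0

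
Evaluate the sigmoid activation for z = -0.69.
0.334

sigmoid(-0.69) = 1/(1 + e^(0.69)) = 1/(1 + 1.994) = 0.334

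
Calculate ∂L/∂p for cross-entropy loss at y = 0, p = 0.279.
∂L/∂p = 1.387

∂L/∂p = -y/p + (1-y)/(1-p) = 0 + 1/0.721 = 1.387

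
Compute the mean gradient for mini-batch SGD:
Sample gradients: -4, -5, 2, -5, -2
Average gradient = -2.8

Average = (1/5)(-4 + -5 + 2 + -5 + -2) = -14/5 = -2.8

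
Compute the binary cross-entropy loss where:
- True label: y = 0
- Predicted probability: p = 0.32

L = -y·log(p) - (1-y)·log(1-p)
L = 0.3857

L = -0·log(0.32) - 1·log(0.68) = -log(0.68) = 0.3857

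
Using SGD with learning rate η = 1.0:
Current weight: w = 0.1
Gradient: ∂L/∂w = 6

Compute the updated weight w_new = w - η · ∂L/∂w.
w_new = -5.9

w_new = w - η·∂L/∂w = 0.1 - 1.0×(6) = 0.1 - (6) = -5.9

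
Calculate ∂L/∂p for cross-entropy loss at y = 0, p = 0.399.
∂L/∂p = 1.664

∂L/∂p = -y/p + (1-y)/(1-p) = 0 + 1/0.601 = 1.664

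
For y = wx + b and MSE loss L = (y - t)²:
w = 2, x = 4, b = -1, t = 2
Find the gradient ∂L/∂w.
∂L/∂w = 40

y = wx + b = (2)(4) + -1 = 7
∂L/∂y = 2(y - t) = 2(7 - 2) = 10
∂y/∂w = x = 4
∂L/∂w = ∂L/∂y · ∂y/∂w = 10 × 4 = 40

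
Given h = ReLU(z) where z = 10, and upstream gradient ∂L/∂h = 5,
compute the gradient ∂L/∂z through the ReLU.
∂L/∂z = 5

h = ReLU(10) = 10
Since z > 0: ∂h/∂z = 1
∂L/∂z = ∂L/∂h · ∂h/∂z = 5 × 1 = 5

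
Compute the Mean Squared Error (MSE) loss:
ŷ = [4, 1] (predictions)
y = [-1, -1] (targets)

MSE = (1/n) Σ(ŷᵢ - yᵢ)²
MSE = 14.5

MSE = (1/2)((4--1)² + (1--1)²) = (1/2)(25 + 4) = 14.5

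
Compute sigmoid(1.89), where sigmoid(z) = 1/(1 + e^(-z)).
0.8688

sigmoid(1.89) = 1/(1 + e^(-1.89)) = 1/(1 + 0.1511) = 0.8688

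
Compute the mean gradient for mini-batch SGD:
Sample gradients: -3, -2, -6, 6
Average gradient = -1.25

Average = (1/4)(-3 + -2 + -6 + 6) = -5/4 = -1.25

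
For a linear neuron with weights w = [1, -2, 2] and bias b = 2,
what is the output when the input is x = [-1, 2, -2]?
y = -7

y = (1)(-1) + (-2)(2) + (2)(-2) + 2 = -7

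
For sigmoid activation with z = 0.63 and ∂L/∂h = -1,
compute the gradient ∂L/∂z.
∂L/∂z = -0.2267

σ(0.63) = 0.6525
σ'(0.63) = σ(0.63)(1 - σ(0.63)) = 0.6525 × 0.3475 = 0.2267
∂L/∂z = ∂L/∂h · σ'(z) = -1 × 0.2267 = -0.2267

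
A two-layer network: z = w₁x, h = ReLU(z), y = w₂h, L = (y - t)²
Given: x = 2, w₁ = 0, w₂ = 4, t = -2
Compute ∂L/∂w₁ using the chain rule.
∂L/∂w₁ = 0

Forward pass:
z = w₁x = 0×2 = 0
h = ReLU(0) = 0
y = w₂h = 4×0 = 0

Backward pass:
∂L/∂y = 2(y - t) = 2(0 - -2) = 4
∂y/∂h = w₂ = 4
∂h/∂z = 0 (ReLU derivative)
∂z/∂w₁ = x = 2

∂L/∂w₁ = 4 × 4 × 0 × 2 = 0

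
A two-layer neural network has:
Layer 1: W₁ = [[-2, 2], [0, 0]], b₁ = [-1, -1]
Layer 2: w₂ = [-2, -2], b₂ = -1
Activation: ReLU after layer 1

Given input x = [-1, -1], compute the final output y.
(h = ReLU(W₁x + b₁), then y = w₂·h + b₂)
y = -1

Layer 1 pre-activation: z₁ = [-1, -1]
After ReLU: h = [0, 0]
Layer 2 output: y = -2×0 + -2×0 + -1 = -1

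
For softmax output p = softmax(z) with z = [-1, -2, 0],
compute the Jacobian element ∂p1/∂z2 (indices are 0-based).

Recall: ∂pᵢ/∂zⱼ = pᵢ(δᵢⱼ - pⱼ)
∂p1/∂z2 = -0.05989

p = softmax(z) = [0.2447, 0.09003, 0.6652]
p1 = 0.09003, p2 = 0.6652

∂p1/∂z2 = -p1 × p2 = -0.09003 × 0.6652 = -0.05989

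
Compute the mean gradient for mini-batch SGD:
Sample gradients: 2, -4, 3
Average gradient = 0.3333

Average = (1/3)(2 + -4 + 3) = 1/3 = 0.3333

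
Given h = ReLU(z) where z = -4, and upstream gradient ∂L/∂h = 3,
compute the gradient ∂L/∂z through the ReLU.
∂L/∂z = 0

h = ReLU(-4) = 0
Since z < 0: ∂h/∂z = 0
∂L/∂z = ∂L/∂h · ∂h/∂z = 3 × 0 = 0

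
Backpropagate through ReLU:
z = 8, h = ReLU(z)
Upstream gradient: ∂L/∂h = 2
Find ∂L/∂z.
∂L/∂z = 2

h = ReLU(8) = 8
Since z > 0: ∂h/∂z = 1
∂L/∂z = ∂L/∂h · ∂h/∂z = 2 × 1 = 2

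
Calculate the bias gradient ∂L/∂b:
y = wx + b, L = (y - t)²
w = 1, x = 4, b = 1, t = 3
∂L/∂b = 4

y = wx + b = (1)(4) + 1 = 5
∂L/∂y = 2(y - t) = 2(5 - 3) = 4
∂y/∂b = 1
∂L/∂b = ∂L/∂y · ∂y/∂b = 4 × 1 = 4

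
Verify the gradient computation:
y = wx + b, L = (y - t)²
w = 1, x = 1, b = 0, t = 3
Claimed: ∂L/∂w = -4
Correct

y = (1)(1) + 0 = 1
∂L/∂y = 2(y - t) = 2(1 - 3) = -4
∂y/∂w = x = 1
∂L/∂w = -4 × 1 = -4

Claimed value: -4
Correct: The correct gradient is -4.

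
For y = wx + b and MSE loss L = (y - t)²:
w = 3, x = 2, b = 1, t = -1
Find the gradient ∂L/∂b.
∂L/∂b = 16

y = wx + b = (3)(2) + 1 = 7
∂L/∂y = 2(y - t) = 2(7 - -1) = 16
∂y/∂b = 1
∂L/∂b = ∂L/∂y · ∂y/∂b = 16 × 1 = 16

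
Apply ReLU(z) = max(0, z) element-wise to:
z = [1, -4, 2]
h = [1, 0, 2]

ReLU applied element-wise: max(0,1)=1, max(0,-4)=0, max(0,2)=2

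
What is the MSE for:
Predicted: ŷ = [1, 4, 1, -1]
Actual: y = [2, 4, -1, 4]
MSE = 7.5

MSE = (1/4)((1-2)² + (4-4)² + (1--1)² + (-1-4)²) = (1/4)(1 + 0 + 4 + 25) = 7.5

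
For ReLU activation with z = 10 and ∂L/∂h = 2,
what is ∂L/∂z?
∂L/∂z = 2

h = ReLU(10) = 10
Since z > 0: ∂h/∂z = 1
∂L/∂z = ∂L/∂h · ∂h/∂z = 2 × 1 = 2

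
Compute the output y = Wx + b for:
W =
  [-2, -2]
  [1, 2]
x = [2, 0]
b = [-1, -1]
y = [-5, 1]

Wx = [-2×2 + -2×0, 1×2 + 2×0]
   = [-4, 2]
y = Wx + b = [-4 + -1, 2 + -1] = [-5, 1]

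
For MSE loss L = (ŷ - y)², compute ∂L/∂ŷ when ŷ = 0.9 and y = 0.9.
∂L/∂ŷ = 0.0

∂L/∂ŷ = 2(ŷ - y) = 2(0.9 - 0.9) = 2(0.0) = 0.0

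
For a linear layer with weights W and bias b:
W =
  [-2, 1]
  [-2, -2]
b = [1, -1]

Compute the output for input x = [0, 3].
y = [4, -7]

Wx = [-2×0 + 1×3, -2×0 + -2×3]
   = [3, -6]
y = Wx + b = [3 + 1, -6 + -1] = [4, -7]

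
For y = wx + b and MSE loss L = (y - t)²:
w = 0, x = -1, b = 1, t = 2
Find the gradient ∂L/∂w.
∂L/∂w = 2

y = wx + b = (0)(-1) + 1 = 1
∂L/∂y = 2(y - t) = 2(1 - 2) = -2
∂y/∂w = x = -1
∂L/∂w = ∂L/∂y · ∂y/∂w = -2 × -1 = 2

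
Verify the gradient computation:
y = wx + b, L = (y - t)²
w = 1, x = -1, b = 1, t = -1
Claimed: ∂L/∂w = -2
Correct

y = (1)(-1) + 1 = 0
∂L/∂y = 2(y - t) = 2(0 - -1) = 2
∂y/∂w = x = -1
∂L/∂w = 2 × -1 = -2

Claimed value: -2
Correct: The correct gradient is -2.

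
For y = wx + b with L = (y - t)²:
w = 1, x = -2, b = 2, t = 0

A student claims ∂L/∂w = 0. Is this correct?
Correct

y = (1)(-2) + 2 = 0
∂L/∂y = 2(y - t) = 2(0 - 0) = 0
∂y/∂w = x = -2
∂L/∂w = 0 × -2 = 0

Claimed value: 0
Correct: The correct gradient is 0.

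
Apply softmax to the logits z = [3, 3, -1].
p = [0.4955, 0.4955, 0.0091]

exp(z) = [20.09, 20.09, 0.3679]
Sum = 40.54
p = [0.4955, 0.4955, 0.0091]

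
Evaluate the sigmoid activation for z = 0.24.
0.5597

sigmoid(0.24) = 1/(1 + e^(-0.24)) = 1/(1 + 0.7866) = 0.5597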